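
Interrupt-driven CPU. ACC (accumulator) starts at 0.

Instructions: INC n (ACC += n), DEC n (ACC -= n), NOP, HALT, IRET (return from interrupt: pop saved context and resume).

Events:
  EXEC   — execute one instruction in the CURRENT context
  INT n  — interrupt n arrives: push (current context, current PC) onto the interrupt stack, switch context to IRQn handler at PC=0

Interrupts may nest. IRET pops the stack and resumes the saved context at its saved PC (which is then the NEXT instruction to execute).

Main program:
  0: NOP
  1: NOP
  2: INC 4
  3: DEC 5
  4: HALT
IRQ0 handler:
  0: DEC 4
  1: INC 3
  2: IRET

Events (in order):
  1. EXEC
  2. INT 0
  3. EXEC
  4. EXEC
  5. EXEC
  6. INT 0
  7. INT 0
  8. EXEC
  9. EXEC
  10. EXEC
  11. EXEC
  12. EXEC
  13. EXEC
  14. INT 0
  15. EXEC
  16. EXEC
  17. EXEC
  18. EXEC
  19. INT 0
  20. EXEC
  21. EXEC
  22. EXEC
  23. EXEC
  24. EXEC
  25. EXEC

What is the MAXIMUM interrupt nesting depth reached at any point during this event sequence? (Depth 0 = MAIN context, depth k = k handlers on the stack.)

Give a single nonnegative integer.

Event 1 (EXEC): [MAIN] PC=0: NOP [depth=0]
Event 2 (INT 0): INT 0 arrives: push (MAIN, PC=1), enter IRQ0 at PC=0 (depth now 1) [depth=1]
Event 3 (EXEC): [IRQ0] PC=0: DEC 4 -> ACC=-4 [depth=1]
Event 4 (EXEC): [IRQ0] PC=1: INC 3 -> ACC=-1 [depth=1]
Event 5 (EXEC): [IRQ0] PC=2: IRET -> resume MAIN at PC=1 (depth now 0) [depth=0]
Event 6 (INT 0): INT 0 arrives: push (MAIN, PC=1), enter IRQ0 at PC=0 (depth now 1) [depth=1]
Event 7 (INT 0): INT 0 arrives: push (IRQ0, PC=0), enter IRQ0 at PC=0 (depth now 2) [depth=2]
Event 8 (EXEC): [IRQ0] PC=0: DEC 4 -> ACC=-5 [depth=2]
Event 9 (EXEC): [IRQ0] PC=1: INC 3 -> ACC=-2 [depth=2]
Event 10 (EXEC): [IRQ0] PC=2: IRET -> resume IRQ0 at PC=0 (depth now 1) [depth=1]
Event 11 (EXEC): [IRQ0] PC=0: DEC 4 -> ACC=-6 [depth=1]
Event 12 (EXEC): [IRQ0] PC=1: INC 3 -> ACC=-3 [depth=1]
Event 13 (EXEC): [IRQ0] PC=2: IRET -> resume MAIN at PC=1 (depth now 0) [depth=0]
Event 14 (INT 0): INT 0 arrives: push (MAIN, PC=1), enter IRQ0 at PC=0 (depth now 1) [depth=1]
Event 15 (EXEC): [IRQ0] PC=0: DEC 4 -> ACC=-7 [depth=1]
Event 16 (EXEC): [IRQ0] PC=1: INC 3 -> ACC=-4 [depth=1]
Event 17 (EXEC): [IRQ0] PC=2: IRET -> resume MAIN at PC=1 (depth now 0) [depth=0]
Event 18 (EXEC): [MAIN] PC=1: NOP [depth=0]
Event 19 (INT 0): INT 0 arrives: push (MAIN, PC=2), enter IRQ0 at PC=0 (depth now 1) [depth=1]
Event 20 (EXEC): [IRQ0] PC=0: DEC 4 -> ACC=-8 [depth=1]
Event 21 (EXEC): [IRQ0] PC=1: INC 3 -> ACC=-5 [depth=1]
Event 22 (EXEC): [IRQ0] PC=2: IRET -> resume MAIN at PC=2 (depth now 0) [depth=0]
Event 23 (EXEC): [MAIN] PC=2: INC 4 -> ACC=-1 [depth=0]
Event 24 (EXEC): [MAIN] PC=3: DEC 5 -> ACC=-6 [depth=0]
Event 25 (EXEC): [MAIN] PC=4: HALT [depth=0]
Max depth observed: 2

Answer: 2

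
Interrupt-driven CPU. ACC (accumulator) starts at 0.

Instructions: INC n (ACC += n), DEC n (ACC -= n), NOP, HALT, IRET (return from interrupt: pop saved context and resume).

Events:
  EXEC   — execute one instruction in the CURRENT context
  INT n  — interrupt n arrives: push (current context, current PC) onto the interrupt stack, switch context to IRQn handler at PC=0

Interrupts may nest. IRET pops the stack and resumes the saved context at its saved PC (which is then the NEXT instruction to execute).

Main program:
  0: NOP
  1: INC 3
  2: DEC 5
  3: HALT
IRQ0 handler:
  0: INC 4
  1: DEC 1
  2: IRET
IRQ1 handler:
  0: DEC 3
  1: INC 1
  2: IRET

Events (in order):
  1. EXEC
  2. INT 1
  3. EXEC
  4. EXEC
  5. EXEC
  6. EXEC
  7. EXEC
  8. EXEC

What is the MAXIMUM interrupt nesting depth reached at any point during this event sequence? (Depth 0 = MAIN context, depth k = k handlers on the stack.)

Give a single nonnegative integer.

Event 1 (EXEC): [MAIN] PC=0: NOP [depth=0]
Event 2 (INT 1): INT 1 arrives: push (MAIN, PC=1), enter IRQ1 at PC=0 (depth now 1) [depth=1]
Event 3 (EXEC): [IRQ1] PC=0: DEC 3 -> ACC=-3 [depth=1]
Event 4 (EXEC): [IRQ1] PC=1: INC 1 -> ACC=-2 [depth=1]
Event 5 (EXEC): [IRQ1] PC=2: IRET -> resume MAIN at PC=1 (depth now 0) [depth=0]
Event 6 (EXEC): [MAIN] PC=1: INC 3 -> ACC=1 [depth=0]
Event 7 (EXEC): [MAIN] PC=2: DEC 5 -> ACC=-4 [depth=0]
Event 8 (EXEC): [MAIN] PC=3: HALT [depth=0]
Max depth observed: 1

Answer: 1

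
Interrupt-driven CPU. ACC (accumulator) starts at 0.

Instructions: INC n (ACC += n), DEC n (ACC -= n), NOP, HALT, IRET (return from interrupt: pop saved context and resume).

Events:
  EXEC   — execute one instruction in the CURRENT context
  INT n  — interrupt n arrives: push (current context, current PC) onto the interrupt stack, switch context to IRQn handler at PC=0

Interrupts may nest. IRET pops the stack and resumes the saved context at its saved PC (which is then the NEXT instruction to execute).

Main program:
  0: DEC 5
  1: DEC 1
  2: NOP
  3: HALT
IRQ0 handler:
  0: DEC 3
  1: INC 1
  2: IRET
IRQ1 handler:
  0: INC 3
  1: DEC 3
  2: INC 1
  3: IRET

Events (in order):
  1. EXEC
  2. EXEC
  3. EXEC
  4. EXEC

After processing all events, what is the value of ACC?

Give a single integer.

Event 1 (EXEC): [MAIN] PC=0: DEC 5 -> ACC=-5
Event 2 (EXEC): [MAIN] PC=1: DEC 1 -> ACC=-6
Event 3 (EXEC): [MAIN] PC=2: NOP
Event 4 (EXEC): [MAIN] PC=3: HALT

Answer: -6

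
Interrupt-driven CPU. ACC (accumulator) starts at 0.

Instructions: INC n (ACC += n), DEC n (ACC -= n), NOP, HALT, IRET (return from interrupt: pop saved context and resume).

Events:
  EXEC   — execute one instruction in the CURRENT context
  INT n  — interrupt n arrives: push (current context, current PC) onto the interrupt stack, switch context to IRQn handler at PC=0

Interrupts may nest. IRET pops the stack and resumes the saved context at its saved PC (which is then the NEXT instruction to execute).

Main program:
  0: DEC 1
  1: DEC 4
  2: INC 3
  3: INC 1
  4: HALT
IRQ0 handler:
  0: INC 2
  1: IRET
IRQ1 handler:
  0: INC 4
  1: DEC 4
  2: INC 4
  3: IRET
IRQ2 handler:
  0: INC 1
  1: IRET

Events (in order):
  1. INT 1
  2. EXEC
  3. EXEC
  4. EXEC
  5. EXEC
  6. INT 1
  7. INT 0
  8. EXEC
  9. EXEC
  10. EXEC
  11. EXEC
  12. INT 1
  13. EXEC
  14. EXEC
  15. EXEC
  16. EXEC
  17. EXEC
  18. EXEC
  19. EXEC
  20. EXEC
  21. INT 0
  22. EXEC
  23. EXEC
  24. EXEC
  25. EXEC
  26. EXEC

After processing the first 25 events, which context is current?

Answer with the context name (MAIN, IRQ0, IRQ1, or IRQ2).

Event 1 (INT 1): INT 1 arrives: push (MAIN, PC=0), enter IRQ1 at PC=0 (depth now 1)
Event 2 (EXEC): [IRQ1] PC=0: INC 4 -> ACC=4
Event 3 (EXEC): [IRQ1] PC=1: DEC 4 -> ACC=0
Event 4 (EXEC): [IRQ1] PC=2: INC 4 -> ACC=4
Event 5 (EXEC): [IRQ1] PC=3: IRET -> resume MAIN at PC=0 (depth now 0)
Event 6 (INT 1): INT 1 arrives: push (MAIN, PC=0), enter IRQ1 at PC=0 (depth now 1)
Event 7 (INT 0): INT 0 arrives: push (IRQ1, PC=0), enter IRQ0 at PC=0 (depth now 2)
Event 8 (EXEC): [IRQ0] PC=0: INC 2 -> ACC=6
Event 9 (EXEC): [IRQ0] PC=1: IRET -> resume IRQ1 at PC=0 (depth now 1)
Event 10 (EXEC): [IRQ1] PC=0: INC 4 -> ACC=10
Event 11 (EXEC): [IRQ1] PC=1: DEC 4 -> ACC=6
Event 12 (INT 1): INT 1 arrives: push (IRQ1, PC=2), enter IRQ1 at PC=0 (depth now 2)
Event 13 (EXEC): [IRQ1] PC=0: INC 4 -> ACC=10
Event 14 (EXEC): [IRQ1] PC=1: DEC 4 -> ACC=6
Event 15 (EXEC): [IRQ1] PC=2: INC 4 -> ACC=10
Event 16 (EXEC): [IRQ1] PC=3: IRET -> resume IRQ1 at PC=2 (depth now 1)
Event 17 (EXEC): [IRQ1] PC=2: INC 4 -> ACC=14
Event 18 (EXEC): [IRQ1] PC=3: IRET -> resume MAIN at PC=0 (depth now 0)
Event 19 (EXEC): [MAIN] PC=0: DEC 1 -> ACC=13
Event 20 (EXEC): [MAIN] PC=1: DEC 4 -> ACC=9
Event 21 (INT 0): INT 0 arrives: push (MAIN, PC=2), enter IRQ0 at PC=0 (depth now 1)
Event 22 (EXEC): [IRQ0] PC=0: INC 2 -> ACC=11
Event 23 (EXEC): [IRQ0] PC=1: IRET -> resume MAIN at PC=2 (depth now 0)
Event 24 (EXEC): [MAIN] PC=2: INC 3 -> ACC=14
Event 25 (EXEC): [MAIN] PC=3: INC 1 -> ACC=15

Answer: MAIN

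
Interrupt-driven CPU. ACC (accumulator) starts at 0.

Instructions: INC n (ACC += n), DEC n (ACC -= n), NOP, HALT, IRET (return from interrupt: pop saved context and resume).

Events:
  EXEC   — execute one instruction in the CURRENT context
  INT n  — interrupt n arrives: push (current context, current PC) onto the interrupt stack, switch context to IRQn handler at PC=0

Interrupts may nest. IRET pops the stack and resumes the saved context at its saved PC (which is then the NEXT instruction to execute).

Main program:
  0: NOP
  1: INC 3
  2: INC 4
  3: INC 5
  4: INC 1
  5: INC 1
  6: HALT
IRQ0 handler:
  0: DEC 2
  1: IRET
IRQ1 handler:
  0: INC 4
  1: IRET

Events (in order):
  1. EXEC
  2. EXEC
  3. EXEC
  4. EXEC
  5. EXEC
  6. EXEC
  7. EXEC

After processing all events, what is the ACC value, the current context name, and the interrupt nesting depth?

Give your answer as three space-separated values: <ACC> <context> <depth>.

Event 1 (EXEC): [MAIN] PC=0: NOP
Event 2 (EXEC): [MAIN] PC=1: INC 3 -> ACC=3
Event 3 (EXEC): [MAIN] PC=2: INC 4 -> ACC=7
Event 4 (EXEC): [MAIN] PC=3: INC 5 -> ACC=12
Event 5 (EXEC): [MAIN] PC=4: INC 1 -> ACC=13
Event 6 (EXEC): [MAIN] PC=5: INC 1 -> ACC=14
Event 7 (EXEC): [MAIN] PC=6: HALT

Answer: 14 MAIN 0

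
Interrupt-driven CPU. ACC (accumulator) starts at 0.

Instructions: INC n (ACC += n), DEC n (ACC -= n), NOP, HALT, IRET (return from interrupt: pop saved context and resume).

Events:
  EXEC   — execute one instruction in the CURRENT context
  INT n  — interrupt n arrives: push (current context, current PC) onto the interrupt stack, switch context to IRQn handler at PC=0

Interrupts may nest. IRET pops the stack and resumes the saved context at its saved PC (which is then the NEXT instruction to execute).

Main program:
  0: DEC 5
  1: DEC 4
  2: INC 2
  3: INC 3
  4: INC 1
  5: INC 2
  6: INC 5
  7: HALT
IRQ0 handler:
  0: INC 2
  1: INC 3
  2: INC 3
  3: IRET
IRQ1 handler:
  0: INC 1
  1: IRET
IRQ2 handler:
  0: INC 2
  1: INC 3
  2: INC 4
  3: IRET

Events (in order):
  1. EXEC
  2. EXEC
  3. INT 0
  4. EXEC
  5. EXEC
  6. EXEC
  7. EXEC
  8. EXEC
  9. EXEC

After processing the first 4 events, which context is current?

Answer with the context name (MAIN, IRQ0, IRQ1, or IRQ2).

Answer: IRQ0

Derivation:
Event 1 (EXEC): [MAIN] PC=0: DEC 5 -> ACC=-5
Event 2 (EXEC): [MAIN] PC=1: DEC 4 -> ACC=-9
Event 3 (INT 0): INT 0 arrives: push (MAIN, PC=2), enter IRQ0 at PC=0 (depth now 1)
Event 4 (EXEC): [IRQ0] PC=0: INC 2 -> ACC=-7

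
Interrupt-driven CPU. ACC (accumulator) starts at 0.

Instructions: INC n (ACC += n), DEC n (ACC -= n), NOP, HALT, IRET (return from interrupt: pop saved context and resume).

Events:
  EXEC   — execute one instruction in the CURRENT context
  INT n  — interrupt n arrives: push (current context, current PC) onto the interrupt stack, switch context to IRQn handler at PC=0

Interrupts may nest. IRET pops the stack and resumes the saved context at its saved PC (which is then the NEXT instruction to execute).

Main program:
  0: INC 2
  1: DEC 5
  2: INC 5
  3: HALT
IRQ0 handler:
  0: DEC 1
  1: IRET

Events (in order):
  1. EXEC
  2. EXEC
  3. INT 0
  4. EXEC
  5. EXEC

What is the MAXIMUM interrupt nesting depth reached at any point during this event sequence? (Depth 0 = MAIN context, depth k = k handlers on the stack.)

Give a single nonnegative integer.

Answer: 1

Derivation:
Event 1 (EXEC): [MAIN] PC=0: INC 2 -> ACC=2 [depth=0]
Event 2 (EXEC): [MAIN] PC=1: DEC 5 -> ACC=-3 [depth=0]
Event 3 (INT 0): INT 0 arrives: push (MAIN, PC=2), enter IRQ0 at PC=0 (depth now 1) [depth=1]
Event 4 (EXEC): [IRQ0] PC=0: DEC 1 -> ACC=-4 [depth=1]
Event 5 (EXEC): [IRQ0] PC=1: IRET -> resume MAIN at PC=2 (depth now 0) [depth=0]
Max depth observed: 1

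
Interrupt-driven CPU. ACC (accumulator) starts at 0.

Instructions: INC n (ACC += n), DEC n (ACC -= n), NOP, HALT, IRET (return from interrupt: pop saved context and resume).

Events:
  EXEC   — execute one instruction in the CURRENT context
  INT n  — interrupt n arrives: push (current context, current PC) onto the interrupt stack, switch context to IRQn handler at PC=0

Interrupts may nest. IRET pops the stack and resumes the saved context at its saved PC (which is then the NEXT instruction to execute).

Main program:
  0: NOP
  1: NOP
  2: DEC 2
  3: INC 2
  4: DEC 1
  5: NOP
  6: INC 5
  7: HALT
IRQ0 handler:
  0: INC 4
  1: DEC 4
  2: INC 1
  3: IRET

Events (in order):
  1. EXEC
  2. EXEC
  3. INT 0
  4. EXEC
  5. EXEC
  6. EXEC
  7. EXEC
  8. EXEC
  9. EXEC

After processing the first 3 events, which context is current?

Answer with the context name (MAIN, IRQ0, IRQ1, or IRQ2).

Answer: IRQ0

Derivation:
Event 1 (EXEC): [MAIN] PC=0: NOP
Event 2 (EXEC): [MAIN] PC=1: NOP
Event 3 (INT 0): INT 0 arrives: push (MAIN, PC=2), enter IRQ0 at PC=0 (depth now 1)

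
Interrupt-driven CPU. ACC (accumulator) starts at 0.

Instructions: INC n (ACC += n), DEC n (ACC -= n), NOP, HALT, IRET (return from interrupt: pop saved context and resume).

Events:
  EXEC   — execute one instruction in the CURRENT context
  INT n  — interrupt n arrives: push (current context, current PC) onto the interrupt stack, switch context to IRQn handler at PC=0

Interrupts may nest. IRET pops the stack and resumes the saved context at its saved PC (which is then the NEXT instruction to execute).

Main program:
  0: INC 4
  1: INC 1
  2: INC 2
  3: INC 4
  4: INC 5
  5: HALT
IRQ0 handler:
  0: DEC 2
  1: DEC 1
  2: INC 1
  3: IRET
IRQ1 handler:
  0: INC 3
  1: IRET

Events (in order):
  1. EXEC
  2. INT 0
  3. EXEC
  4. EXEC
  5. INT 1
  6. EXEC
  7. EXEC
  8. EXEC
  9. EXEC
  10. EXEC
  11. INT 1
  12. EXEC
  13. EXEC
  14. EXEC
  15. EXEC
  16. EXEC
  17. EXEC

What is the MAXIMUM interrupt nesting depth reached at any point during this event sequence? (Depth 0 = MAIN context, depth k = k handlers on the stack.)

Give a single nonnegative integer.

Event 1 (EXEC): [MAIN] PC=0: INC 4 -> ACC=4 [depth=0]
Event 2 (INT 0): INT 0 arrives: push (MAIN, PC=1), enter IRQ0 at PC=0 (depth now 1) [depth=1]
Event 3 (EXEC): [IRQ0] PC=0: DEC 2 -> ACC=2 [depth=1]
Event 4 (EXEC): [IRQ0] PC=1: DEC 1 -> ACC=1 [depth=1]
Event 5 (INT 1): INT 1 arrives: push (IRQ0, PC=2), enter IRQ1 at PC=0 (depth now 2) [depth=2]
Event 6 (EXEC): [IRQ1] PC=0: INC 3 -> ACC=4 [depth=2]
Event 7 (EXEC): [IRQ1] PC=1: IRET -> resume IRQ0 at PC=2 (depth now 1) [depth=1]
Event 8 (EXEC): [IRQ0] PC=2: INC 1 -> ACC=5 [depth=1]
Event 9 (EXEC): [IRQ0] PC=3: IRET -> resume MAIN at PC=1 (depth now 0) [depth=0]
Event 10 (EXEC): [MAIN] PC=1: INC 1 -> ACC=6 [depth=0]
Event 11 (INT 1): INT 1 arrives: push (MAIN, PC=2), enter IRQ1 at PC=0 (depth now 1) [depth=1]
Event 12 (EXEC): [IRQ1] PC=0: INC 3 -> ACC=9 [depth=1]
Event 13 (EXEC): [IRQ1] PC=1: IRET -> resume MAIN at PC=2 (depth now 0) [depth=0]
Event 14 (EXEC): [MAIN] PC=2: INC 2 -> ACC=11 [depth=0]
Event 15 (EXEC): [MAIN] PC=3: INC 4 -> ACC=15 [depth=0]
Event 16 (EXEC): [MAIN] PC=4: INC 5 -> ACC=20 [depth=0]
Event 17 (EXEC): [MAIN] PC=5: HALT [depth=0]
Max depth observed: 2

Answer: 2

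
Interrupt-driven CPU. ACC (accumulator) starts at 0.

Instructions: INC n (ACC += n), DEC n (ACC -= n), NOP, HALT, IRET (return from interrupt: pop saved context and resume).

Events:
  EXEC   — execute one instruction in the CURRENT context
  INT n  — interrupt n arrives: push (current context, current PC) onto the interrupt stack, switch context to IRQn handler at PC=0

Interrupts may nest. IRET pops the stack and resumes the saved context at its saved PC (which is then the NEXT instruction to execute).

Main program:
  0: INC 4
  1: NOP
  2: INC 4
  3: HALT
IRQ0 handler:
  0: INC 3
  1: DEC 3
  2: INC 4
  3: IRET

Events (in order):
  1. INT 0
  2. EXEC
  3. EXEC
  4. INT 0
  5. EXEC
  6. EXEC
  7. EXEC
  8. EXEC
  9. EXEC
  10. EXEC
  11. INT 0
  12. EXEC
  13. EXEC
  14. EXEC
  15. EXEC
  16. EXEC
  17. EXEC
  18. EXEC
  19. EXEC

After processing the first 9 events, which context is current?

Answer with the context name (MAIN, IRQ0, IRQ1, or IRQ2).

Event 1 (INT 0): INT 0 arrives: push (MAIN, PC=0), enter IRQ0 at PC=0 (depth now 1)
Event 2 (EXEC): [IRQ0] PC=0: INC 3 -> ACC=3
Event 3 (EXEC): [IRQ0] PC=1: DEC 3 -> ACC=0
Event 4 (INT 0): INT 0 arrives: push (IRQ0, PC=2), enter IRQ0 at PC=0 (depth now 2)
Event 5 (EXEC): [IRQ0] PC=0: INC 3 -> ACC=3
Event 6 (EXEC): [IRQ0] PC=1: DEC 3 -> ACC=0
Event 7 (EXEC): [IRQ0] PC=2: INC 4 -> ACC=4
Event 8 (EXEC): [IRQ0] PC=3: IRET -> resume IRQ0 at PC=2 (depth now 1)
Event 9 (EXEC): [IRQ0] PC=2: INC 4 -> ACC=8

Answer: IRQ0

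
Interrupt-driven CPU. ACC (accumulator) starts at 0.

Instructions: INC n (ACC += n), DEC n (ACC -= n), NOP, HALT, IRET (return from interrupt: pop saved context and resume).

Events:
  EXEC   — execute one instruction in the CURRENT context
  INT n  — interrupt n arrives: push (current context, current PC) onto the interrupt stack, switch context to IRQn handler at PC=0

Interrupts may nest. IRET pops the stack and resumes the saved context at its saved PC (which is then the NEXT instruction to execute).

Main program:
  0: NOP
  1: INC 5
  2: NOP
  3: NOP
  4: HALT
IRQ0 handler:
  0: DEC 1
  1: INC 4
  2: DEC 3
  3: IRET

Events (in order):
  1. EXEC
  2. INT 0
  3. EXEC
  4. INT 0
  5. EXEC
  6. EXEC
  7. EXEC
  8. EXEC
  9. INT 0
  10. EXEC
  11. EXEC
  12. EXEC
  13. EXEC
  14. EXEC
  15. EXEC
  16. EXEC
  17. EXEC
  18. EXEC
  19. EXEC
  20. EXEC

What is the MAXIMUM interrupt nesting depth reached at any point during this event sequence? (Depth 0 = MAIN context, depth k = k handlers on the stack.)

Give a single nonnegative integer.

Event 1 (EXEC): [MAIN] PC=0: NOP [depth=0]
Event 2 (INT 0): INT 0 arrives: push (MAIN, PC=1), enter IRQ0 at PC=0 (depth now 1) [depth=1]
Event 3 (EXEC): [IRQ0] PC=0: DEC 1 -> ACC=-1 [depth=1]
Event 4 (INT 0): INT 0 arrives: push (IRQ0, PC=1), enter IRQ0 at PC=0 (depth now 2) [depth=2]
Event 5 (EXEC): [IRQ0] PC=0: DEC 1 -> ACC=-2 [depth=2]
Event 6 (EXEC): [IRQ0] PC=1: INC 4 -> ACC=2 [depth=2]
Event 7 (EXEC): [IRQ0] PC=2: DEC 3 -> ACC=-1 [depth=2]
Event 8 (EXEC): [IRQ0] PC=3: IRET -> resume IRQ0 at PC=1 (depth now 1) [depth=1]
Event 9 (INT 0): INT 0 arrives: push (IRQ0, PC=1), enter IRQ0 at PC=0 (depth now 2) [depth=2]
Event 10 (EXEC): [IRQ0] PC=0: DEC 1 -> ACC=-2 [depth=2]
Event 11 (EXEC): [IRQ0] PC=1: INC 4 -> ACC=2 [depth=2]
Event 12 (EXEC): [IRQ0] PC=2: DEC 3 -> ACC=-1 [depth=2]
Event 13 (EXEC): [IRQ0] PC=3: IRET -> resume IRQ0 at PC=1 (depth now 1) [depth=1]
Event 14 (EXEC): [IRQ0] PC=1: INC 4 -> ACC=3 [depth=1]
Event 15 (EXEC): [IRQ0] PC=2: DEC 3 -> ACC=0 [depth=1]
Event 16 (EXEC): [IRQ0] PC=3: IRET -> resume MAIN at PC=1 (depth now 0) [depth=0]
Event 17 (EXEC): [MAIN] PC=1: INC 5 -> ACC=5 [depth=0]
Event 18 (EXEC): [MAIN] PC=2: NOP [depth=0]
Event 19 (EXEC): [MAIN] PC=3: NOP [depth=0]
Event 20 (EXEC): [MAIN] PC=4: HALT [depth=0]
Max depth observed: 2

Answer: 2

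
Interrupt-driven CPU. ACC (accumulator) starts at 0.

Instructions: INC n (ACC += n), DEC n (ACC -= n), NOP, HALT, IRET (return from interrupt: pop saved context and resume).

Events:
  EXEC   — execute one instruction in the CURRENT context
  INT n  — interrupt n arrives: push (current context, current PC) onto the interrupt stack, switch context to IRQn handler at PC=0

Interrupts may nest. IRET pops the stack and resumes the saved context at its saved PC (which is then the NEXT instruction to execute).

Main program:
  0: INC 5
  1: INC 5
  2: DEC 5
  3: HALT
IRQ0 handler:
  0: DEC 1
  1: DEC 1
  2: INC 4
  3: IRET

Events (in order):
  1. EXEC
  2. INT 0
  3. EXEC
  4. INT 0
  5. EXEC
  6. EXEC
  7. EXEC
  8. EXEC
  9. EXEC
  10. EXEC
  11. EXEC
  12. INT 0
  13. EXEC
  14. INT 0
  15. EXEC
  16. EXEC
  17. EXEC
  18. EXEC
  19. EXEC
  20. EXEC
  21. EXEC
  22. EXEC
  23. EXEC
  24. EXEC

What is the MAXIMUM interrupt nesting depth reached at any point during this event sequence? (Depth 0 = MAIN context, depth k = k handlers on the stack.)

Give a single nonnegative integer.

Event 1 (EXEC): [MAIN] PC=0: INC 5 -> ACC=5 [depth=0]
Event 2 (INT 0): INT 0 arrives: push (MAIN, PC=1), enter IRQ0 at PC=0 (depth now 1) [depth=1]
Event 3 (EXEC): [IRQ0] PC=0: DEC 1 -> ACC=4 [depth=1]
Event 4 (INT 0): INT 0 arrives: push (IRQ0, PC=1), enter IRQ0 at PC=0 (depth now 2) [depth=2]
Event 5 (EXEC): [IRQ0] PC=0: DEC 1 -> ACC=3 [depth=2]
Event 6 (EXEC): [IRQ0] PC=1: DEC 1 -> ACC=2 [depth=2]
Event 7 (EXEC): [IRQ0] PC=2: INC 4 -> ACC=6 [depth=2]
Event 8 (EXEC): [IRQ0] PC=3: IRET -> resume IRQ0 at PC=1 (depth now 1) [depth=1]
Event 9 (EXEC): [IRQ0] PC=1: DEC 1 -> ACC=5 [depth=1]
Event 10 (EXEC): [IRQ0] PC=2: INC 4 -> ACC=9 [depth=1]
Event 11 (EXEC): [IRQ0] PC=3: IRET -> resume MAIN at PC=1 (depth now 0) [depth=0]
Event 12 (INT 0): INT 0 arrives: push (MAIN, PC=1), enter IRQ0 at PC=0 (depth now 1) [depth=1]
Event 13 (EXEC): [IRQ0] PC=0: DEC 1 -> ACC=8 [depth=1]
Event 14 (INT 0): INT 0 arrives: push (IRQ0, PC=1), enter IRQ0 at PC=0 (depth now 2) [depth=2]
Event 15 (EXEC): [IRQ0] PC=0: DEC 1 -> ACC=7 [depth=2]
Event 16 (EXEC): [IRQ0] PC=1: DEC 1 -> ACC=6 [depth=2]
Event 17 (EXEC): [IRQ0] PC=2: INC 4 -> ACC=10 [depth=2]
Event 18 (EXEC): [IRQ0] PC=3: IRET -> resume IRQ0 at PC=1 (depth now 1) [depth=1]
Event 19 (EXEC): [IRQ0] PC=1: DEC 1 -> ACC=9 [depth=1]
Event 20 (EXEC): [IRQ0] PC=2: INC 4 -> ACC=13 [depth=1]
Event 21 (EXEC): [IRQ0] PC=3: IRET -> resume MAIN at PC=1 (depth now 0) [depth=0]
Event 22 (EXEC): [MAIN] PC=1: INC 5 -> ACC=18 [depth=0]
Event 23 (EXEC): [MAIN] PC=2: DEC 5 -> ACC=13 [depth=0]
Event 24 (EXEC): [MAIN] PC=3: HALT [depth=0]
Max depth observed: 2

Answer: 2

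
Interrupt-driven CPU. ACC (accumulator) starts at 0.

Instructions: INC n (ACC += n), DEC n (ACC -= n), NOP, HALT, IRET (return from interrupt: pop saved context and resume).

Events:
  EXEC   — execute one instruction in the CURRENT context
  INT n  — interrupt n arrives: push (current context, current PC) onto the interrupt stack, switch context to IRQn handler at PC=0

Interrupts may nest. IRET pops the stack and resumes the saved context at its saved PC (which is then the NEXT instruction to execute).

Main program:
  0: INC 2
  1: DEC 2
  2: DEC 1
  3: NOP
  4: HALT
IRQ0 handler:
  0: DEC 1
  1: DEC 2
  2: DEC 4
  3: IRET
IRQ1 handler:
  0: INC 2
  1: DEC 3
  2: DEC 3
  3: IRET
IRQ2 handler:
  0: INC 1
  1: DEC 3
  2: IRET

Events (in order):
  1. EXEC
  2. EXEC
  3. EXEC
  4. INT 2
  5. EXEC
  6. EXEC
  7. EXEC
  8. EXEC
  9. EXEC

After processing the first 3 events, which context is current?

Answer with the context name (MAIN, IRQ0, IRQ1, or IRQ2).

Answer: MAIN

Derivation:
Event 1 (EXEC): [MAIN] PC=0: INC 2 -> ACC=2
Event 2 (EXEC): [MAIN] PC=1: DEC 2 -> ACC=0
Event 3 (EXEC): [MAIN] PC=2: DEC 1 -> ACC=-1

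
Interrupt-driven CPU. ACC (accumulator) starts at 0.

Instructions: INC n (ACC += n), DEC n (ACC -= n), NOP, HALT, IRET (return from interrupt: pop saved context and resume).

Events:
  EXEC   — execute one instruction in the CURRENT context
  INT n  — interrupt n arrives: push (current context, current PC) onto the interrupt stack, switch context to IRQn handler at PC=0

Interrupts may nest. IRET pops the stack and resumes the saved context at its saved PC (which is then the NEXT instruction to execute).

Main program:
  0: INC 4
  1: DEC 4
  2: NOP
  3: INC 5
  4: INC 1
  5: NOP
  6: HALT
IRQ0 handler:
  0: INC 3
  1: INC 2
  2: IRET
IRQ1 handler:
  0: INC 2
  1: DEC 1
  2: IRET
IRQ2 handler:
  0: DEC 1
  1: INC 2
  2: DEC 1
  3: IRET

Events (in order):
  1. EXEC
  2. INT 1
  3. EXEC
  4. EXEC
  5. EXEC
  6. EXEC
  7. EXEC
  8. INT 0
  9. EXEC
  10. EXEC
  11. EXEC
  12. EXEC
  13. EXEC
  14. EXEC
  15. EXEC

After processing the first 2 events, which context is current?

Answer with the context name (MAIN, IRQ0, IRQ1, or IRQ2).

Event 1 (EXEC): [MAIN] PC=0: INC 4 -> ACC=4
Event 2 (INT 1): INT 1 arrives: push (MAIN, PC=1), enter IRQ1 at PC=0 (depth now 1)

Answer: IRQ1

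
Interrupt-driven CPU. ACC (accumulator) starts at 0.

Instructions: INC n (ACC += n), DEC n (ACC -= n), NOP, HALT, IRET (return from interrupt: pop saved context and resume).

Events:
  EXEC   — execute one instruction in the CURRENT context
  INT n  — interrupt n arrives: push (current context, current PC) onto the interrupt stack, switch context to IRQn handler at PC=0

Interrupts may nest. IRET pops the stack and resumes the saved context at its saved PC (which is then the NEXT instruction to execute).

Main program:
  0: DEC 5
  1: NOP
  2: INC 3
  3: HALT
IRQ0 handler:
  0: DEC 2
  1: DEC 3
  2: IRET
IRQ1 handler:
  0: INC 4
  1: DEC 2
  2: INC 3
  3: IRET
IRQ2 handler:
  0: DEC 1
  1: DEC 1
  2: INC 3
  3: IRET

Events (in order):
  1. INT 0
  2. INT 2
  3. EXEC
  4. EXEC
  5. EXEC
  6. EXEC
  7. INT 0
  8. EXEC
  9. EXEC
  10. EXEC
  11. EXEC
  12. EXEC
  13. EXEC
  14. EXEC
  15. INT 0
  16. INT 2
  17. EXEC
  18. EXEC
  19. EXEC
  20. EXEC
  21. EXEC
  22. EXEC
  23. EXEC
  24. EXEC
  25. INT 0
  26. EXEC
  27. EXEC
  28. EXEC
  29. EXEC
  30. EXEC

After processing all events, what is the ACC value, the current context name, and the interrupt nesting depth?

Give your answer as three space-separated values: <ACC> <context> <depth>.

Event 1 (INT 0): INT 0 arrives: push (MAIN, PC=0), enter IRQ0 at PC=0 (depth now 1)
Event 2 (INT 2): INT 2 arrives: push (IRQ0, PC=0), enter IRQ2 at PC=0 (depth now 2)
Event 3 (EXEC): [IRQ2] PC=0: DEC 1 -> ACC=-1
Event 4 (EXEC): [IRQ2] PC=1: DEC 1 -> ACC=-2
Event 5 (EXEC): [IRQ2] PC=2: INC 3 -> ACC=1
Event 6 (EXEC): [IRQ2] PC=3: IRET -> resume IRQ0 at PC=0 (depth now 1)
Event 7 (INT 0): INT 0 arrives: push (IRQ0, PC=0), enter IRQ0 at PC=0 (depth now 2)
Event 8 (EXEC): [IRQ0] PC=0: DEC 2 -> ACC=-1
Event 9 (EXEC): [IRQ0] PC=1: DEC 3 -> ACC=-4
Event 10 (EXEC): [IRQ0] PC=2: IRET -> resume IRQ0 at PC=0 (depth now 1)
Event 11 (EXEC): [IRQ0] PC=0: DEC 2 -> ACC=-6
Event 12 (EXEC): [IRQ0] PC=1: DEC 3 -> ACC=-9
Event 13 (EXEC): [IRQ0] PC=2: IRET -> resume MAIN at PC=0 (depth now 0)
Event 14 (EXEC): [MAIN] PC=0: DEC 5 -> ACC=-14
Event 15 (INT 0): INT 0 arrives: push (MAIN, PC=1), enter IRQ0 at PC=0 (depth now 1)
Event 16 (INT 2): INT 2 arrives: push (IRQ0, PC=0), enter IRQ2 at PC=0 (depth now 2)
Event 17 (EXEC): [IRQ2] PC=0: DEC 1 -> ACC=-15
Event 18 (EXEC): [IRQ2] PC=1: DEC 1 -> ACC=-16
Event 19 (EXEC): [IRQ2] PC=2: INC 3 -> ACC=-13
Event 20 (EXEC): [IRQ2] PC=3: IRET -> resume IRQ0 at PC=0 (depth now 1)
Event 21 (EXEC): [IRQ0] PC=0: DEC 2 -> ACC=-15
Event 22 (EXEC): [IRQ0] PC=1: DEC 3 -> ACC=-18
Event 23 (EXEC): [IRQ0] PC=2: IRET -> resume MAIN at PC=1 (depth now 0)
Event 24 (EXEC): [MAIN] PC=1: NOP
Event 25 (INT 0): INT 0 arrives: push (MAIN, PC=2), enter IRQ0 at PC=0 (depth now 1)
Event 26 (EXEC): [IRQ0] PC=0: DEC 2 -> ACC=-20
Event 27 (EXEC): [IRQ0] PC=1: DEC 3 -> ACC=-23
Event 28 (EXEC): [IRQ0] PC=2: IRET -> resume MAIN at PC=2 (depth now 0)
Event 29 (EXEC): [MAIN] PC=2: INC 3 -> ACC=-20
Event 30 (EXEC): [MAIN] PC=3: HALT

Answer: -20 MAIN 0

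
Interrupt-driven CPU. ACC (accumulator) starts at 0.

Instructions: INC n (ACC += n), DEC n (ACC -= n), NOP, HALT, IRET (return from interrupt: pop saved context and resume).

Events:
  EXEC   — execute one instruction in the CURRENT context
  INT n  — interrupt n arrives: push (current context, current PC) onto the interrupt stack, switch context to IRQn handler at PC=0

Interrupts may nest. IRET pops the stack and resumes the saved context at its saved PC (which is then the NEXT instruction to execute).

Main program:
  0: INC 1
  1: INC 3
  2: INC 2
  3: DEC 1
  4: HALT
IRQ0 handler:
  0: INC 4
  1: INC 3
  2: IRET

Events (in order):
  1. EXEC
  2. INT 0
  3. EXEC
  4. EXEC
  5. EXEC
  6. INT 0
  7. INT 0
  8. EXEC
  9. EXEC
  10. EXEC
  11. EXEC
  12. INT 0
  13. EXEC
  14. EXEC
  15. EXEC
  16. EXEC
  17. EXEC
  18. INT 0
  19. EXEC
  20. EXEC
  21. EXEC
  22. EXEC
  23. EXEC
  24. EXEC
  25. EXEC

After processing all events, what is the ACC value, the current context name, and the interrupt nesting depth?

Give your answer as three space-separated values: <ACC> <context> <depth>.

Answer: 40 MAIN 0

Derivation:
Event 1 (EXEC): [MAIN] PC=0: INC 1 -> ACC=1
Event 2 (INT 0): INT 0 arrives: push (MAIN, PC=1), enter IRQ0 at PC=0 (depth now 1)
Event 3 (EXEC): [IRQ0] PC=0: INC 4 -> ACC=5
Event 4 (EXEC): [IRQ0] PC=1: INC 3 -> ACC=8
Event 5 (EXEC): [IRQ0] PC=2: IRET -> resume MAIN at PC=1 (depth now 0)
Event 6 (INT 0): INT 0 arrives: push (MAIN, PC=1), enter IRQ0 at PC=0 (depth now 1)
Event 7 (INT 0): INT 0 arrives: push (IRQ0, PC=0), enter IRQ0 at PC=0 (depth now 2)
Event 8 (EXEC): [IRQ0] PC=0: INC 4 -> ACC=12
Event 9 (EXEC): [IRQ0] PC=1: INC 3 -> ACC=15
Event 10 (EXEC): [IRQ0] PC=2: IRET -> resume IRQ0 at PC=0 (depth now 1)
Event 11 (EXEC): [IRQ0] PC=0: INC 4 -> ACC=19
Event 12 (INT 0): INT 0 arrives: push (IRQ0, PC=1), enter IRQ0 at PC=0 (depth now 2)
Event 13 (EXEC): [IRQ0] PC=0: INC 4 -> ACC=23
Event 14 (EXEC): [IRQ0] PC=1: INC 3 -> ACC=26
Event 15 (EXEC): [IRQ0] PC=2: IRET -> resume IRQ0 at PC=1 (depth now 1)
Event 16 (EXEC): [IRQ0] PC=1: INC 3 -> ACC=29
Event 17 (EXEC): [IRQ0] PC=2: IRET -> resume MAIN at PC=1 (depth now 0)
Event 18 (INT 0): INT 0 arrives: push (MAIN, PC=1), enter IRQ0 at PC=0 (depth now 1)
Event 19 (EXEC): [IRQ0] PC=0: INC 4 -> ACC=33
Event 20 (EXEC): [IRQ0] PC=1: INC 3 -> ACC=36
Event 21 (EXEC): [IRQ0] PC=2: IRET -> resume MAIN at PC=1 (depth now 0)
Event 22 (EXEC): [MAIN] PC=1: INC 3 -> ACC=39
Event 23 (EXEC): [MAIN] PC=2: INC 2 -> ACC=41
Event 24 (EXEC): [MAIN] PC=3: DEC 1 -> ACC=40
Event 25 (EXEC): [MAIN] PC=4: HALT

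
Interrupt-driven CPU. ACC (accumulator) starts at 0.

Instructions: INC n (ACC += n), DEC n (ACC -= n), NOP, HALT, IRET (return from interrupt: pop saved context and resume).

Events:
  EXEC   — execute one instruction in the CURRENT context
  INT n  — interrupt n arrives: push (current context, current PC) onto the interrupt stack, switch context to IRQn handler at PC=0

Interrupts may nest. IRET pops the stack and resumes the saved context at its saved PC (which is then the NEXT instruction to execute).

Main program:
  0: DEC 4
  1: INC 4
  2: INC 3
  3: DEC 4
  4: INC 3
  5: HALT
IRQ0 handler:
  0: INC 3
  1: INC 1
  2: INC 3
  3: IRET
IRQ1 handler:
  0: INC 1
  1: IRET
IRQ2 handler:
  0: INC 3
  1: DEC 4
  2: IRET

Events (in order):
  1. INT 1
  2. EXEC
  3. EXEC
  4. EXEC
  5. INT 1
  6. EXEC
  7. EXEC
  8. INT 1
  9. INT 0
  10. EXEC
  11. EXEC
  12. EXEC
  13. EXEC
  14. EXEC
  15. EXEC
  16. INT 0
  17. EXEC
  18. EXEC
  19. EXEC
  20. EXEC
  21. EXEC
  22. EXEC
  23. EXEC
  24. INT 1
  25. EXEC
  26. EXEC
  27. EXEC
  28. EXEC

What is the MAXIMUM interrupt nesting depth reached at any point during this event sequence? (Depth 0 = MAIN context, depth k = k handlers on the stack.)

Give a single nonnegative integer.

Event 1 (INT 1): INT 1 arrives: push (MAIN, PC=0), enter IRQ1 at PC=0 (depth now 1) [depth=1]
Event 2 (EXEC): [IRQ1] PC=0: INC 1 -> ACC=1 [depth=1]
Event 3 (EXEC): [IRQ1] PC=1: IRET -> resume MAIN at PC=0 (depth now 0) [depth=0]
Event 4 (EXEC): [MAIN] PC=0: DEC 4 -> ACC=-3 [depth=0]
Event 5 (INT 1): INT 1 arrives: push (MAIN, PC=1), enter IRQ1 at PC=0 (depth now 1) [depth=1]
Event 6 (EXEC): [IRQ1] PC=0: INC 1 -> ACC=-2 [depth=1]
Event 7 (EXEC): [IRQ1] PC=1: IRET -> resume MAIN at PC=1 (depth now 0) [depth=0]
Event 8 (INT 1): INT 1 arrives: push (MAIN, PC=1), enter IRQ1 at PC=0 (depth now 1) [depth=1]
Event 9 (INT 0): INT 0 arrives: push (IRQ1, PC=0), enter IRQ0 at PC=0 (depth now 2) [depth=2]
Event 10 (EXEC): [IRQ0] PC=0: INC 3 -> ACC=1 [depth=2]
Event 11 (EXEC): [IRQ0] PC=1: INC 1 -> ACC=2 [depth=2]
Event 12 (EXEC): [IRQ0] PC=2: INC 3 -> ACC=5 [depth=2]
Event 13 (EXEC): [IRQ0] PC=3: IRET -> resume IRQ1 at PC=0 (depth now 1) [depth=1]
Event 14 (EXEC): [IRQ1] PC=0: INC 1 -> ACC=6 [depth=1]
Event 15 (EXEC): [IRQ1] PC=1: IRET -> resume MAIN at PC=1 (depth now 0) [depth=0]
Event 16 (INT 0): INT 0 arrives: push (MAIN, PC=1), enter IRQ0 at PC=0 (depth now 1) [depth=1]
Event 17 (EXEC): [IRQ0] PC=0: INC 3 -> ACC=9 [depth=1]
Event 18 (EXEC): [IRQ0] PC=1: INC 1 -> ACC=10 [depth=1]
Event 19 (EXEC): [IRQ0] PC=2: INC 3 -> ACC=13 [depth=1]
Event 20 (EXEC): [IRQ0] PC=3: IRET -> resume MAIN at PC=1 (depth now 0) [depth=0]
Event 21 (EXEC): [MAIN] PC=1: INC 4 -> ACC=17 [depth=0]
Event 22 (EXEC): [MAIN] PC=2: INC 3 -> ACC=20 [depth=0]
Event 23 (EXEC): [MAIN] PC=3: DEC 4 -> ACC=16 [depth=0]
Event 24 (INT 1): INT 1 arrives: push (MAIN, PC=4), enter IRQ1 at PC=0 (depth now 1) [depth=1]
Event 25 (EXEC): [IRQ1] PC=0: INC 1 -> ACC=17 [depth=1]
Event 26 (EXEC): [IRQ1] PC=1: IRET -> resume MAIN at PC=4 (depth now 0) [depth=0]
Event 27 (EXEC): [MAIN] PC=4: INC 3 -> ACC=20 [depth=0]
Event 28 (EXEC): [MAIN] PC=5: HALT [depth=0]
Max depth observed: 2

Answer: 2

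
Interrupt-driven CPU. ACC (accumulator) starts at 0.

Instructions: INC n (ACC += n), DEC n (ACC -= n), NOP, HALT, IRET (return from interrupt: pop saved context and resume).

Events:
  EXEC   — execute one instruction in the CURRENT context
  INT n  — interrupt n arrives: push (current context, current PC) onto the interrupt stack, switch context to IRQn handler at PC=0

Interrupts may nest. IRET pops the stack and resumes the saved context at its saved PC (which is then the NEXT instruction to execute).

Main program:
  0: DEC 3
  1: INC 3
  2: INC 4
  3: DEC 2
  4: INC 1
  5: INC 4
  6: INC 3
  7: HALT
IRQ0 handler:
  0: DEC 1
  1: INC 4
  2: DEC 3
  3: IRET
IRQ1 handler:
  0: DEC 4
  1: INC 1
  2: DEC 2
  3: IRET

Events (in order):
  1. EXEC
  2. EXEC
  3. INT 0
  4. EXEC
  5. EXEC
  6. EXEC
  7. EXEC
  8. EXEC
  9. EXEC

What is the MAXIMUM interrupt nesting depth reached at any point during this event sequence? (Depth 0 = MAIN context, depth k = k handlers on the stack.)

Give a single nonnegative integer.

Answer: 1

Derivation:
Event 1 (EXEC): [MAIN] PC=0: DEC 3 -> ACC=-3 [depth=0]
Event 2 (EXEC): [MAIN] PC=1: INC 3 -> ACC=0 [depth=0]
Event 3 (INT 0): INT 0 arrives: push (MAIN, PC=2), enter IRQ0 at PC=0 (depth now 1) [depth=1]
Event 4 (EXEC): [IRQ0] PC=0: DEC 1 -> ACC=-1 [depth=1]
Event 5 (EXEC): [IRQ0] PC=1: INC 4 -> ACC=3 [depth=1]
Event 6 (EXEC): [IRQ0] PC=2: DEC 3 -> ACC=0 [depth=1]
Event 7 (EXEC): [IRQ0] PC=3: IRET -> resume MAIN at PC=2 (depth now 0) [depth=0]
Event 8 (EXEC): [MAIN] PC=2: INC 4 -> ACC=4 [depth=0]
Event 9 (EXEC): [MAIN] PC=3: DEC 2 -> ACC=2 [depth=0]
Max depth observed: 1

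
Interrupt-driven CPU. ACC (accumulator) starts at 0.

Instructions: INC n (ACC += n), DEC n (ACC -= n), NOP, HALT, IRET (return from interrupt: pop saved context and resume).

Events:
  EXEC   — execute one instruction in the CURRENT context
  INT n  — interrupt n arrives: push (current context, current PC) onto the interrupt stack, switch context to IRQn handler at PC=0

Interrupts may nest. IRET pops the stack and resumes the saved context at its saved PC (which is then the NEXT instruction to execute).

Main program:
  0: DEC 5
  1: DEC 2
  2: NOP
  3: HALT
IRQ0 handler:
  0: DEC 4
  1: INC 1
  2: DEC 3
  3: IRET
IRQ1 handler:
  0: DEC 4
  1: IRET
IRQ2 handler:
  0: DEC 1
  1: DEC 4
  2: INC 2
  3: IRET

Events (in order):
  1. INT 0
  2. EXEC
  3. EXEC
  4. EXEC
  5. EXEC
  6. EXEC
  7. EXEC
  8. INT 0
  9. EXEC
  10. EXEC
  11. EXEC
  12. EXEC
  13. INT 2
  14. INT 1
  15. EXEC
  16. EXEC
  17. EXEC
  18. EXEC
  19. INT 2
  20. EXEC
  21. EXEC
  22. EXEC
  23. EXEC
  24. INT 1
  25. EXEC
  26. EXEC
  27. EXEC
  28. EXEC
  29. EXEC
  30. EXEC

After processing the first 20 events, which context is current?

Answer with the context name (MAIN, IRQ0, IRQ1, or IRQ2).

Answer: IRQ2

Derivation:
Event 1 (INT 0): INT 0 arrives: push (MAIN, PC=0), enter IRQ0 at PC=0 (depth now 1)
Event 2 (EXEC): [IRQ0] PC=0: DEC 4 -> ACC=-4
Event 3 (EXEC): [IRQ0] PC=1: INC 1 -> ACC=-3
Event 4 (EXEC): [IRQ0] PC=2: DEC 3 -> ACC=-6
Event 5 (EXEC): [IRQ0] PC=3: IRET -> resume MAIN at PC=0 (depth now 0)
Event 6 (EXEC): [MAIN] PC=0: DEC 5 -> ACC=-11
Event 7 (EXEC): [MAIN] PC=1: DEC 2 -> ACC=-13
Event 8 (INT 0): INT 0 arrives: push (MAIN, PC=2), enter IRQ0 at PC=0 (depth now 1)
Event 9 (EXEC): [IRQ0] PC=0: DEC 4 -> ACC=-17
Event 10 (EXEC): [IRQ0] PC=1: INC 1 -> ACC=-16
Event 11 (EXEC): [IRQ0] PC=2: DEC 3 -> ACC=-19
Event 12 (EXEC): [IRQ0] PC=3: IRET -> resume MAIN at PC=2 (depth now 0)
Event 13 (INT 2): INT 2 arrives: push (MAIN, PC=2), enter IRQ2 at PC=0 (depth now 1)
Event 14 (INT 1): INT 1 arrives: push (IRQ2, PC=0), enter IRQ1 at PC=0 (depth now 2)
Event 15 (EXEC): [IRQ1] PC=0: DEC 4 -> ACC=-23
Event 16 (EXEC): [IRQ1] PC=1: IRET -> resume IRQ2 at PC=0 (depth now 1)
Event 17 (EXEC): [IRQ2] PC=0: DEC 1 -> ACC=-24
Event 18 (EXEC): [IRQ2] PC=1: DEC 4 -> ACC=-28
Event 19 (INT 2): INT 2 arrives: push (IRQ2, PC=2), enter IRQ2 at PC=0 (depth now 2)
Event 20 (EXEC): [IRQ2] PC=0: DEC 1 -> ACC=-29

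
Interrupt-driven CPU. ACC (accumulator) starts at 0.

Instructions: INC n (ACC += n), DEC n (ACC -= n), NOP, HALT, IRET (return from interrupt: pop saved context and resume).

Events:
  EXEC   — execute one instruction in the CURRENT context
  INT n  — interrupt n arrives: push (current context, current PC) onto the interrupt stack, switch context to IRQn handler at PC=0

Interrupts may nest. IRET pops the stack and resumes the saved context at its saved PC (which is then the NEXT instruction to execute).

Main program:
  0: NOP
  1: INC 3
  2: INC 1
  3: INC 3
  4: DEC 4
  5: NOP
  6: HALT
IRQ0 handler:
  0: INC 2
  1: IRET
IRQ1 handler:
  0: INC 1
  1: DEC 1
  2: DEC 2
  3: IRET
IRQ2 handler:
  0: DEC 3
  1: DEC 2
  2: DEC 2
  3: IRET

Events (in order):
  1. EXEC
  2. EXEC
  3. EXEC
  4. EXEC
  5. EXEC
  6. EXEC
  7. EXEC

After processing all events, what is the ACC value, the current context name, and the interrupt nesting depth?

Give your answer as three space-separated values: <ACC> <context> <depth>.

Answer: 3 MAIN 0

Derivation:
Event 1 (EXEC): [MAIN] PC=0: NOP
Event 2 (EXEC): [MAIN] PC=1: INC 3 -> ACC=3
Event 3 (EXEC): [MAIN] PC=2: INC 1 -> ACC=4
Event 4 (EXEC): [MAIN] PC=3: INC 3 -> ACC=7
Event 5 (EXEC): [MAIN] PC=4: DEC 4 -> ACC=3
Event 6 (EXEC): [MAIN] PC=5: NOP
Event 7 (EXEC): [MAIN] PC=6: HALT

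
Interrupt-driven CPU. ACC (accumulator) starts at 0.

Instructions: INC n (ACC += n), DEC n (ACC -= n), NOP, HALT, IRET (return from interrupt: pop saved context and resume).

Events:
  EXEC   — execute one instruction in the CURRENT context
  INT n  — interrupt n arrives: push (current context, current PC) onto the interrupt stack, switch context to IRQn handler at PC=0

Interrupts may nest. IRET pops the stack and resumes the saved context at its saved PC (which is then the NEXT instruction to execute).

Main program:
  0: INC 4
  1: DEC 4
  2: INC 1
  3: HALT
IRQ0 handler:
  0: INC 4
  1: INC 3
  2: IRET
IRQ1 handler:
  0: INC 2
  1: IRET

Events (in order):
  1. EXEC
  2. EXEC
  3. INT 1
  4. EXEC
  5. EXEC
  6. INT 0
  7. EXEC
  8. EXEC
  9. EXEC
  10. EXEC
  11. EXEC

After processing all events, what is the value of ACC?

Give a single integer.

Answer: 10

Derivation:
Event 1 (EXEC): [MAIN] PC=0: INC 4 -> ACC=4
Event 2 (EXEC): [MAIN] PC=1: DEC 4 -> ACC=0
Event 3 (INT 1): INT 1 arrives: push (MAIN, PC=2), enter IRQ1 at PC=0 (depth now 1)
Event 4 (EXEC): [IRQ1] PC=0: INC 2 -> ACC=2
Event 5 (EXEC): [IRQ1] PC=1: IRET -> resume MAIN at PC=2 (depth now 0)
Event 6 (INT 0): INT 0 arrives: push (MAIN, PC=2), enter IRQ0 at PC=0 (depth now 1)
Event 7 (EXEC): [IRQ0] PC=0: INC 4 -> ACC=6
Event 8 (EXEC): [IRQ0] PC=1: INC 3 -> ACC=9
Event 9 (EXEC): [IRQ0] PC=2: IRET -> resume MAIN at PC=2 (depth now 0)
Event 10 (EXEC): [MAIN] PC=2: INC 1 -> ACC=10
Event 11 (EXEC): [MAIN] PC=3: HALT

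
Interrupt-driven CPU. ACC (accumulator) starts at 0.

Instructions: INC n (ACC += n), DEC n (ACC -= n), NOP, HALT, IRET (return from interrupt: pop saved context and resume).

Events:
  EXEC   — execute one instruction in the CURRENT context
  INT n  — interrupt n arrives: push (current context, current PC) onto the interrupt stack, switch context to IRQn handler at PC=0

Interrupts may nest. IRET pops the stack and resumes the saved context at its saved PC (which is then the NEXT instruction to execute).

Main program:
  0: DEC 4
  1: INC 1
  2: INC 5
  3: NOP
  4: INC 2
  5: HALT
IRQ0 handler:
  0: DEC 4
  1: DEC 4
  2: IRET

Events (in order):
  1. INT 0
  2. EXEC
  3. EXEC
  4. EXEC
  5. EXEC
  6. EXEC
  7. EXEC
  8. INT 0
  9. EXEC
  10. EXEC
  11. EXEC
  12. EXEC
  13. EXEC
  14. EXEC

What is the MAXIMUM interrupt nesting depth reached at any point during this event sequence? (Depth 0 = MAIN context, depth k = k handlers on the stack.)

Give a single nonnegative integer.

Event 1 (INT 0): INT 0 arrives: push (MAIN, PC=0), enter IRQ0 at PC=0 (depth now 1) [depth=1]
Event 2 (EXEC): [IRQ0] PC=0: DEC 4 -> ACC=-4 [depth=1]
Event 3 (EXEC): [IRQ0] PC=1: DEC 4 -> ACC=-8 [depth=1]
Event 4 (EXEC): [IRQ0] PC=2: IRET -> resume MAIN at PC=0 (depth now 0) [depth=0]
Event 5 (EXEC): [MAIN] PC=0: DEC 4 -> ACC=-12 [depth=0]
Event 6 (EXEC): [MAIN] PC=1: INC 1 -> ACC=-11 [depth=0]
Event 7 (EXEC): [MAIN] PC=2: INC 5 -> ACC=-6 [depth=0]
Event 8 (INT 0): INT 0 arrives: push (MAIN, PC=3), enter IRQ0 at PC=0 (depth now 1) [depth=1]
Event 9 (EXEC): [IRQ0] PC=0: DEC 4 -> ACC=-10 [depth=1]
Event 10 (EXEC): [IRQ0] PC=1: DEC 4 -> ACC=-14 [depth=1]
Event 11 (EXEC): [IRQ0] PC=2: IRET -> resume MAIN at PC=3 (depth now 0) [depth=0]
Event 12 (EXEC): [MAIN] PC=3: NOP [depth=0]
Event 13 (EXEC): [MAIN] PC=4: INC 2 -> ACC=-12 [depth=0]
Event 14 (EXEC): [MAIN] PC=5: HALT [depth=0]
Max depth observed: 1

Answer: 1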